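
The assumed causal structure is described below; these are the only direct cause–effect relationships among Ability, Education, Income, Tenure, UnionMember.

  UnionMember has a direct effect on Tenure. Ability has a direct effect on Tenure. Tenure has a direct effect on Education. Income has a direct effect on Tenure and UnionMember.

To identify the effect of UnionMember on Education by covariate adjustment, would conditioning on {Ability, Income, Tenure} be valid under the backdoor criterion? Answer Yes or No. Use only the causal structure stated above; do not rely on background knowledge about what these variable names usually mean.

Backdoor paths from UnionMember to Education (paths whose first edge points into UnionMember):
  P1: UnionMember <- Income -> Tenure -> Education
Condition 1 (no descendant of UnionMember in the set): FAILS — Tenure is a descendant of UnionMember.
Condition 2 (every backdoor path blocked by {Ability, Income, Tenure}):
  P1: blocked at fork node Income ∈ conditioning set.
{Ability, Income, Tenure} does not satisfy the backdoor criterion.

No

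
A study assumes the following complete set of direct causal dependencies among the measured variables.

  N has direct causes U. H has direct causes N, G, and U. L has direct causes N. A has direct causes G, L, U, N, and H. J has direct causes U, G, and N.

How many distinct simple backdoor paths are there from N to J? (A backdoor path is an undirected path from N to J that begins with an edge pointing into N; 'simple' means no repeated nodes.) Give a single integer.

A backdoor path from N to J is any simple undirected path whose first edge points into N (i.e. leaves N via a parent).
Parents of N: {U}.
Enumerating:
  P1: N <- U -> H <- G -> J
  P2: N <- U -> H -> A <- G -> J
  P3: N <- U -> J
  P4: N <- U -> A <- G -> J
  P5: N <- U -> A <- H <- G -> J
That exhausts the simple backdoor paths. Count: 5.

5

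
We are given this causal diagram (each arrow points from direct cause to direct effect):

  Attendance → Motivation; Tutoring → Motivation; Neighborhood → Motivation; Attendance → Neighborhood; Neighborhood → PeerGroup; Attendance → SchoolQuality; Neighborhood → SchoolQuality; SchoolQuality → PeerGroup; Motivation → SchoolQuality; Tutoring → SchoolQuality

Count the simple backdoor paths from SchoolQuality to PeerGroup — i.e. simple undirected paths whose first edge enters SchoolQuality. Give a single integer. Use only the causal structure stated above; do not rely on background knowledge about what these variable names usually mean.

7

A backdoor path from SchoolQuality to PeerGroup is any simple undirected path whose first edge points into SchoolQuality (i.e. leaves SchoolQuality via a parent).
Parents of SchoolQuality: {Attendance, Motivation, Neighborhood, Tutoring}.
Enumerating:
  P1: SchoolQuality <- Attendance -> Neighborhood -> PeerGroup
  P2: SchoolQuality <- Attendance -> Motivation <- Neighborhood -> PeerGroup
  P3: SchoolQuality <- Neighborhood -> PeerGroup
  P4: SchoolQuality <- Tutoring -> Motivation <- Attendance -> Neighborhood -> PeerGroup
  P5: SchoolQuality <- Tutoring -> Motivation <- Neighborhood -> PeerGroup
  P6: SchoolQuality <- Motivation <- Attendance -> Neighborhood -> PeerGroup
  P7: SchoolQuality <- Motivation <- Neighborhood -> PeerGroup
That exhausts the simple backdoor paths. Count: 7.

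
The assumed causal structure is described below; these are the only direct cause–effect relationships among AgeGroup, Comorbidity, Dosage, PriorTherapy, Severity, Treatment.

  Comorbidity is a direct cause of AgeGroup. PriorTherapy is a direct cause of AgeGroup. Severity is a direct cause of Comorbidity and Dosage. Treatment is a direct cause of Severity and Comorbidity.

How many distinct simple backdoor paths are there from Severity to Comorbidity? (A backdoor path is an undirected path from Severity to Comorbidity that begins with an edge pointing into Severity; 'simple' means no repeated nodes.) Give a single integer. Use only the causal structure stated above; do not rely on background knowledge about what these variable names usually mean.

A backdoor path from Severity to Comorbidity is any simple undirected path whose first edge points into Severity (i.e. leaves Severity via a parent).
Parents of Severity: {Treatment}.
Enumerating:
  P1: Severity <- Treatment -> Comorbidity
That exhausts the simple backdoor paths. Count: 1.

1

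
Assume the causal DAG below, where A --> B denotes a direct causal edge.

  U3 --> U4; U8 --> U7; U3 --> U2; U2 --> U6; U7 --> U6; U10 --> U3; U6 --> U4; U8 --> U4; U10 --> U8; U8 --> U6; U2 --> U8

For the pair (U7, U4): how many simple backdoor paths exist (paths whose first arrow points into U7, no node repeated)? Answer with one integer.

7

A backdoor path from U7 to U4 is any simple undirected path whose first edge points into U7 (i.e. leaves U7 via a parent).
Parents of U7: {U8}.
Enumerating:
  P1: U7 <- U8 <- U10 -> U3 -> U2 -> U6 -> U4
  P2: U7 <- U8 <- U10 -> U3 -> U4
  P3: U7 <- U8 <- U2 <- U3 -> U4
  P4: U7 <- U8 <- U2 -> U6 -> U4
  P5: U7 <- U8 -> U6 <- U2 <- U3 -> U4
  P6: U7 <- U8 -> U6 -> U4
  P7: U7 <- U8 -> U4
That exhausts the simple backdoor paths. Count: 7.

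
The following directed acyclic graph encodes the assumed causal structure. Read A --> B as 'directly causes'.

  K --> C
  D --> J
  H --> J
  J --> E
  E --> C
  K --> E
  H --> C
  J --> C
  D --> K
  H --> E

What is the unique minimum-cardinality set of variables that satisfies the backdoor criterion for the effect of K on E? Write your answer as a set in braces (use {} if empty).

{D}

Variables eligible for adjustment (non-descendants of K, excluding K and E): {D, H, J}.
Backdoor paths from K to E:
  P1: K <- D -> J <- H -> E
  P2: K <- D -> J <- H -> C <- E
  P3: K <- D -> J -> E
  P4: K <- D -> J -> C <- H -> E
  P5: K <- D -> J -> C <- E
The empty set is not sufficient: P3 (K <- D -> J -> E) has no collider blocking it and no conditioned non-collider, so it is open.
Try {D}:
  P1: blocked at fork node D ∈ conditioning set.
  P2: blocked at fork node D ∈ conditioning set.
  P3: blocked at fork node D ∈ conditioning set.
  P4: blocked at fork node D ∈ conditioning set.
  P5: blocked at fork node D ∈ conditioning set.
{D} contains no descendant of K and blocks every backdoor path.
No other singleton works — e.g. {H} leaves P3 open — so {D} is the unique smallest valid adjustment set.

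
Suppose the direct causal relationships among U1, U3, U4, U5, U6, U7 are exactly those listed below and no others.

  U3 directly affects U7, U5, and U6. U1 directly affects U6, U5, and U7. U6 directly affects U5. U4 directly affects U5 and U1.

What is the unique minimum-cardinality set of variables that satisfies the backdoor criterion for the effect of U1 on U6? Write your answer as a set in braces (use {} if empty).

{}

Variables eligible for adjustment (non-descendants of U1, excluding U1 and U6): {U3, U4}.
Backdoor paths from U1 to U6:
  P1: U1 <- U4 -> U5 <- U3 -> U6
  P2: U1 <- U4 -> U5 <- U6
Each backdoor path contains an unconditioned collider, so every path is already blocked with the empty conditioning set:
  P1: blocked at collider U5 (neither it nor any descendant is in the conditioning set).
  P2: blocked at collider U5 (neither it nor any descendant is in the conditioning set).
The empty set is therefore the unique smallest valid set.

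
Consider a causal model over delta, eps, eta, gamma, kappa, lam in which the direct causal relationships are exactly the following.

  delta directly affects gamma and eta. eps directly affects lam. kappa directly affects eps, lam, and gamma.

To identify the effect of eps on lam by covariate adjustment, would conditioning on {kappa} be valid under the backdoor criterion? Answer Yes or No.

Backdoor paths from eps to lam (paths whose first edge points into eps):
  P1: eps <- kappa -> lam
Condition 1 (no descendant of eps in the set): holds — descendants of eps are {lam}; none are in {kappa}.
Condition 2 (every backdoor path blocked by {kappa}):
  P1: blocked at fork node kappa ∈ conditioning set.
{kappa} satisfies the backdoor criterion.

Yes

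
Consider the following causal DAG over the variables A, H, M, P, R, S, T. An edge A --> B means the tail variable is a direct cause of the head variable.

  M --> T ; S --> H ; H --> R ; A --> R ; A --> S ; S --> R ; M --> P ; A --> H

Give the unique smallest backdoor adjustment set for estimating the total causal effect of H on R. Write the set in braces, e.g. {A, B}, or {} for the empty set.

{A, S}

Variables eligible for adjustment (non-descendants of H, excluding H and R): {A, M, P, S, T}.
Backdoor paths from H to R:
  P1: H <- A -> S -> R
  P2: H <- A -> R
  P3: H <- S <- A -> R
  P4: H <- S -> R
The empty set is not sufficient: P1 (H <- A -> S -> R) has no collider blocking it and no conditioned non-collider, so it is open.
Try {A, S}:
  P1: blocked at fork node A ∈ conditioning set.
  P2: blocked at fork node A ∈ conditioning set.
  P3: blocked at chain node S ∈ conditioning set.
  P4: blocked at fork node S ∈ conditioning set.
{A, S} contains no descendant of H and blocks every backdoor path.
Every element of {A, S} is needed (dropping A leaves P2 open; dropping S leaves P4 open), so no proper subset is valid.
Among all size-2 subsets of the eligible variables, only {A, S} blocks every backdoor path, so it is the unique smallest valid adjustment set.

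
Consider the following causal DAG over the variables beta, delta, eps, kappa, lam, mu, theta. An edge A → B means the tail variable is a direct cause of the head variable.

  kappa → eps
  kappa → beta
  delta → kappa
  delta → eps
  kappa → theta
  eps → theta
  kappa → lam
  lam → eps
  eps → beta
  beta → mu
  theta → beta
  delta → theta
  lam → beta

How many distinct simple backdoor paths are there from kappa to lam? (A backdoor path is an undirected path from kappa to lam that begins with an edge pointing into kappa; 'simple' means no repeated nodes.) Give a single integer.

A backdoor path from kappa to lam is any simple undirected path whose first edge points into kappa (i.e. leaves kappa via a parent).
Parents of kappa: {delta}.
Enumerating:
  P1: kappa <- delta -> eps <- lam
  P2: kappa <- delta -> eps -> theta -> beta <- lam
  P3: kappa <- delta -> eps -> beta <- lam
  P4: kappa <- delta -> theta <- eps <- lam
  P5: kappa <- delta -> theta <- eps -> beta <- lam
  P6: kappa <- delta -> theta -> beta <- lam
  P7: kappa <- delta -> theta -> beta <- eps <- lam
That exhausts the simple backdoor paths. Count: 7.

7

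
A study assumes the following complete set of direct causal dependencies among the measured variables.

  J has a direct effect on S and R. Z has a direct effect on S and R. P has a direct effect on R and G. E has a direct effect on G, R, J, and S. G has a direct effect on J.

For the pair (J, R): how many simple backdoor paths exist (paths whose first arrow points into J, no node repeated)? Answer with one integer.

A backdoor path from J to R is any simple undirected path whose first edge points into J (i.e. leaves J via a parent).
Parents of J: {E, G}.
Enumerating:
  P1: J <- E -> G <- P -> R
  P2: J <- E -> R
  P3: J <- E -> S <- Z -> R
  P4: J <- G <- P -> R
  P5: J <- G <- E -> R
  P6: J <- G <- E -> S <- Z -> R
That exhausts the simple backdoor paths. Count: 6.

6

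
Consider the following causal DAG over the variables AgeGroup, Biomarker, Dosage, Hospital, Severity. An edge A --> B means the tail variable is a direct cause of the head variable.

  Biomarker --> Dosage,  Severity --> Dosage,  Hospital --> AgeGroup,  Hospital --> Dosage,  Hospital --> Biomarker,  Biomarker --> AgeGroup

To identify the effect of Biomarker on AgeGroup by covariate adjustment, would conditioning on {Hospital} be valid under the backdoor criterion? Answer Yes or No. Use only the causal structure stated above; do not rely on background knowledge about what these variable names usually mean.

Backdoor paths from Biomarker to AgeGroup (paths whose first edge points into Biomarker):
  P1: Biomarker <- Hospital -> AgeGroup
Condition 1 (no descendant of Biomarker in the set): holds — descendants of Biomarker are {AgeGroup, Dosage}; none are in {Hospital}.
Condition 2 (every backdoor path blocked by {Hospital}):
  P1: blocked at fork node Hospital ∈ conditioning set.
{Hospital} satisfies the backdoor criterion.

Yes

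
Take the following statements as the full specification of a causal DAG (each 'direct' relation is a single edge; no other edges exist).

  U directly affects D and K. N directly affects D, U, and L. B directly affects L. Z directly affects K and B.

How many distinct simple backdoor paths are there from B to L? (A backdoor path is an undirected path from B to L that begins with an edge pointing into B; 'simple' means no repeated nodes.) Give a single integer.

A backdoor path from B to L is any simple undirected path whose first edge points into B (i.e. leaves B via a parent).
Parents of B: {Z}.
Enumerating:
  P1: B <- Z -> K <- U <- N -> L
  P2: B <- Z -> K <- U -> D <- N -> L
That exhausts the simple backdoor paths. Count: 2.

2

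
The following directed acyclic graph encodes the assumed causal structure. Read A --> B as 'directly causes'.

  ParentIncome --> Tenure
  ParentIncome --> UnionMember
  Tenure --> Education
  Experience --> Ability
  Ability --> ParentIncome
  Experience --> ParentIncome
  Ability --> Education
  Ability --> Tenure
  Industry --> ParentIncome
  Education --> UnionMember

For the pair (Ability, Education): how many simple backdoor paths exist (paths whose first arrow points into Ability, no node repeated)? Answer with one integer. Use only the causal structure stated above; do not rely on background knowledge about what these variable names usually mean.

A backdoor path from Ability to Education is any simple undirected path whose first edge points into Ability (i.e. leaves Ability via a parent).
Parents of Ability: {Experience}.
Enumerating:
  P1: Ability <- Experience -> ParentIncome -> Tenure -> Education
  P2: Ability <- Experience -> ParentIncome -> UnionMember <- Education
That exhausts the simple backdoor paths. Count: 2.

2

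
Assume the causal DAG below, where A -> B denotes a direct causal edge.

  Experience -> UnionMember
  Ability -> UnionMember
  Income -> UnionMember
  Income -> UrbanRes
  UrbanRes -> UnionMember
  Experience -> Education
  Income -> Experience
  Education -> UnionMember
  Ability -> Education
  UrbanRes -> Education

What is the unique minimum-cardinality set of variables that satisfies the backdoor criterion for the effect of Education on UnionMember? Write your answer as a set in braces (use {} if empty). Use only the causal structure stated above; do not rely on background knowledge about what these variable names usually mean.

{Ability, Experience, UrbanRes}

Variables eligible for adjustment (non-descendants of Education, excluding Education and UnionMember): {Ability, Experience, Income, UrbanRes}.
Backdoor paths from Education to UnionMember:
  P1: Education <- Ability -> UnionMember
  P2: Education <- UrbanRes <- Income -> Experience -> UnionMember
  P3: Education <- UrbanRes <- Income -> UnionMember
  P4: Education <- UrbanRes -> UnionMember
  P5: Education <- Experience <- Income -> UrbanRes -> UnionMember
  P6: Education <- Experience <- Income -> UnionMember
  P7: Education <- Experience -> UnionMember
The empty set is not sufficient: P1 (Education <- Ability -> UnionMember) has no collider blocking it and no conditioned non-collider, so it is open.
Try {Ability, Experience, UrbanRes}:
  P1: blocked at fork node Ability ∈ conditioning set.
  P2: blocked at chain node UrbanRes ∈ conditioning set.
  P3: blocked at chain node UrbanRes ∈ conditioning set.
  P4: blocked at fork node UrbanRes ∈ conditioning set.
  P5: blocked at chain node Experience ∈ conditioning set.
  P6: blocked at chain node Experience ∈ conditioning set.
  P7: blocked at fork node Experience ∈ conditioning set.
{Ability, Experience, UrbanRes} contains no descendant of Education and blocks every backdoor path.
Every element of {Ability, Experience, UrbanRes} is needed (dropping Ability leaves P1 open; dropping Experience leaves P6 open; dropping UrbanRes leaves P3 open), so no proper subset is valid.
Among all size-3 subsets of the eligible variables, only {Ability, Experience, UrbanRes} blocks every backdoor path, so it is the unique smallest valid adjustment set.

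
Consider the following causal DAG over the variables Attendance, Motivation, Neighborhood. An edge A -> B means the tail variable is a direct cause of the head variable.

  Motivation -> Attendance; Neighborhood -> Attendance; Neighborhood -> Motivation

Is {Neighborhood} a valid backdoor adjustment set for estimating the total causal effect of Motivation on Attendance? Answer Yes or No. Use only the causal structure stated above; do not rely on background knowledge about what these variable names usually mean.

Yes

Backdoor paths from Motivation to Attendance (paths whose first edge points into Motivation):
  P1: Motivation <- Neighborhood -> Attendance
Condition 1 (no descendant of Motivation in the set): holds — descendants of Motivation are {Attendance}; none are in {Neighborhood}.
Condition 2 (every backdoor path blocked by {Neighborhood}):
  P1: blocked at fork node Neighborhood ∈ conditioning set.
{Neighborhood} satisfies the backdoor criterion.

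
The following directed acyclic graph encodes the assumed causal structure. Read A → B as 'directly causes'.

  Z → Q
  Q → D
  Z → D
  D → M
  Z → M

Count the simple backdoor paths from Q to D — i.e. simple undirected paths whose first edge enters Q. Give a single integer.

A backdoor path from Q to D is any simple undirected path whose first edge points into Q (i.e. leaves Q via a parent).
Parents of Q: {Z}.
Enumerating:
  P1: Q <- Z -> D
  P2: Q <- Z -> M <- D
That exhausts the simple backdoor paths. Count: 2.

2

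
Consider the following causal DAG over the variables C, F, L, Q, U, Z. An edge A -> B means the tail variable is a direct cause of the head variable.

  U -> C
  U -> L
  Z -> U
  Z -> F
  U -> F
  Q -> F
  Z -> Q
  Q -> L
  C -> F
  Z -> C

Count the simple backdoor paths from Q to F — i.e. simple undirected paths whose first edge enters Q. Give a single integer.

5

A backdoor path from Q to F is any simple undirected path whose first edge points into Q (i.e. leaves Q via a parent).
Parents of Q: {Z}.
Enumerating:
  P1: Q <- Z -> U -> C -> F
  P2: Q <- Z -> U -> F
  P3: Q <- Z -> C <- U -> F
  P4: Q <- Z -> C -> F
  P5: Q <- Z -> F
That exhausts the simple backdoor paths. Count: 5.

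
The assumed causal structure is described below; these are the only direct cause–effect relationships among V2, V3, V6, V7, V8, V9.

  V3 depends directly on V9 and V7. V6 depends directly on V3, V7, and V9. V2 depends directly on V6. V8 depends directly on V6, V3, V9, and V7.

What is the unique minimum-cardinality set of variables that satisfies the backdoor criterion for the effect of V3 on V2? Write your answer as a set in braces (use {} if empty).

Variables eligible for adjustment (non-descendants of V3, excluding V3 and V2): {V7, V9}.
Backdoor paths from V3 to V2:
  P1: V3 <- V7 -> V6 -> V2
  P2: V3 <- V7 -> V8 <- V9 -> V6 -> V2
  P3: V3 <- V7 -> V8 <- V6 -> V2
  P4: V3 <- V9 -> V6 -> V2
  P5: V3 <- V9 -> V8 <- V7 -> V6 -> V2
  P6: V3 <- V9 -> V8 <- V6 -> V2
The empty set is not sufficient: P1 (V3 <- V7 -> V6 -> V2) has no collider blocking it and no conditioned non-collider, so it is open.
Try {V7, V9}:
  P1: blocked at fork node V7 ∈ conditioning set.
  P2: blocked at fork node V7 ∈ conditioning set.
  P3: blocked at fork node V7 ∈ conditioning set.
  P4: blocked at fork node V9 ∈ conditioning set.
  P5: blocked at fork node V9 ∈ conditioning set.
  P6: blocked at fork node V9 ∈ conditioning set.
{V7, V9} contains no descendant of V3 and blocks every backdoor path.
Every element of {V7, V9} is needed (dropping V7 leaves P1 open; dropping V9 leaves P4 open), so no proper subset is valid.
Among all size-2 subsets of the eligible variables, only {V7, V9} blocks every backdoor path, so it is the unique smallest valid adjustment set.

{V7, V9}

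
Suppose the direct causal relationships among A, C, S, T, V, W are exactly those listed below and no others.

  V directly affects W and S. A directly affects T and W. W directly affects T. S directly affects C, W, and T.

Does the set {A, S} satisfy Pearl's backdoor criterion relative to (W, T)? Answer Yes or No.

Backdoor paths from W to T (paths whose first edge points into W):
  P1: W <- V -> S -> T
  P2: W <- A -> T
  P3: W <- S -> T
Condition 1 (no descendant of W in the set): holds — descendants of W are {T}; none are in {A, S}.
Condition 2 (every backdoor path blocked by {A, S}):
  P1: blocked at chain node S ∈ conditioning set.
  P2: blocked at fork node A ∈ conditioning set.
  P3: blocked at fork node S ∈ conditioning set.
{A, S} satisfies the backdoor criterion.

Yes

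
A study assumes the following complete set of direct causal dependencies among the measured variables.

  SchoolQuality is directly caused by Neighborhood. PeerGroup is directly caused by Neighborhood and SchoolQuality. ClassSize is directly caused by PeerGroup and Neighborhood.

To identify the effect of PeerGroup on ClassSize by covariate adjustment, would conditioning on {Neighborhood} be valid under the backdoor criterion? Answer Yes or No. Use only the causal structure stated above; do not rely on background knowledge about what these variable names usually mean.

Backdoor paths from PeerGroup to ClassSize (paths whose first edge points into PeerGroup):
  P1: PeerGroup <- Neighborhood -> ClassSize
  P2: PeerGroup <- SchoolQuality <- Neighborhood -> ClassSize
Condition 1 (no descendant of PeerGroup in the set): holds — descendants of PeerGroup are {ClassSize}; none are in {Neighborhood}.
Condition 2 (every backdoor path blocked by {Neighborhood}):
  P1: blocked at fork node Neighborhood ∈ conditioning set.
  P2: blocked at fork node Neighborhood ∈ conditioning set.
{Neighborhood} satisfies the backdoor criterion.

Yes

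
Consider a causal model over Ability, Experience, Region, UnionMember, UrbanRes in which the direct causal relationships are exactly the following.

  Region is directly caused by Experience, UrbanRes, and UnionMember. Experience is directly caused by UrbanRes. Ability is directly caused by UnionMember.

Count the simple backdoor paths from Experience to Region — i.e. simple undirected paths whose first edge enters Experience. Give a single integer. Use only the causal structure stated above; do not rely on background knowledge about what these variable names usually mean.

1

A backdoor path from Experience to Region is any simple undirected path whose first edge points into Experience (i.e. leaves Experience via a parent).
Parents of Experience: {UrbanRes}.
Enumerating:
  P1: Experience <- UrbanRes -> Region
That exhausts the simple backdoor paths. Count: 1.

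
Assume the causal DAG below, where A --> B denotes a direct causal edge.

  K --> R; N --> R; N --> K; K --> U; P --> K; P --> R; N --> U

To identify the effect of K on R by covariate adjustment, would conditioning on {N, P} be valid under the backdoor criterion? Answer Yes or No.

Backdoor paths from K to R (paths whose first edge points into K):
  P1: K <- N -> R
  P2: K <- P -> R
Condition 1 (no descendant of K in the set): holds — descendants of K are {R, U}; none are in {N, P}.
Condition 2 (every backdoor path blocked by {N, P}):
  P1: blocked at fork node N ∈ conditioning set.
  P2: blocked at fork node P ∈ conditioning set.
{N, P} satisfies the backdoor criterion.

Yes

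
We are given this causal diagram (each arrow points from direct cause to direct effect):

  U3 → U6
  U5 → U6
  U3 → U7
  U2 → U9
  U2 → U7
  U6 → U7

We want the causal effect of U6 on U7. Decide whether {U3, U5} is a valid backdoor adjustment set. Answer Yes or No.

Yes

Backdoor paths from U6 to U7 (paths whose first edge points into U6):
  P1: U6 <- U3 -> U7
Condition 1 (no descendant of U6 in the set): holds — descendants of U6 are {U7}; none are in {U3, U5}.
Condition 2 (every backdoor path blocked by {U3, U5}):
  P1: blocked at fork node U3 ∈ conditioning set.
{U3, U5} satisfies the backdoor criterion.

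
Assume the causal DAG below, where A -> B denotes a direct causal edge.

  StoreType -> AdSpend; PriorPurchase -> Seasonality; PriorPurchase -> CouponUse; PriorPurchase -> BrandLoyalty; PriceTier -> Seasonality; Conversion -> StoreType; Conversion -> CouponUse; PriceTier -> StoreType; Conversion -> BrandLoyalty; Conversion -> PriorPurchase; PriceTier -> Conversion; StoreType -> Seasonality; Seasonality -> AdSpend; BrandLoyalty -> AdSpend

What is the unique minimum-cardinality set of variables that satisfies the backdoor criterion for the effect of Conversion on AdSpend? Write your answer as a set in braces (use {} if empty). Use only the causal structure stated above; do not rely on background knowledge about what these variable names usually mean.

Variables eligible for adjustment (non-descendants of Conversion, excluding Conversion and AdSpend): {PriceTier}.
Backdoor paths from Conversion to AdSpend:
  P1: Conversion <- PriceTier -> StoreType -> Seasonality <- PriorPurchase -> BrandLoyalty -> AdSpend
  P2: Conversion <- PriceTier -> StoreType -> Seasonality -> AdSpend
  P3: Conversion <- PriceTier -> StoreType -> AdSpend
  P4: Conversion <- PriceTier -> Seasonality <- PriorPurchase -> BrandLoyalty -> AdSpend
  P5: Conversion <- PriceTier -> Seasonality <- StoreType -> AdSpend
  P6: Conversion <- PriceTier -> Seasonality -> AdSpend
The empty set is not sufficient: P2 (Conversion <- PriceTier -> StoreType -> Seasonality -> AdSpend) has no collider blocking it and no conditioned non-collider, so it is open.
Try {PriceTier}:
  P1: blocked at fork node PriceTier ∈ conditioning set.
  P2: blocked at fork node PriceTier ∈ conditioning set.
  P3: blocked at fork node PriceTier ∈ conditioning set.
  P4: blocked at fork node PriceTier ∈ conditioning set.
  P5: blocked at fork node PriceTier ∈ conditioning set.
  P6: blocked at fork node PriceTier ∈ conditioning set.
{PriceTier} contains no descendant of Conversion and blocks every backdoor path.
{PriceTier} is the unique smallest valid adjustment set.

{PriceTier}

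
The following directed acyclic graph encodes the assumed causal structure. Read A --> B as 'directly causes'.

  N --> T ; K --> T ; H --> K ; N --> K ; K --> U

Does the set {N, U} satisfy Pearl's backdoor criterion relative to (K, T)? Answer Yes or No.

Backdoor paths from K to T (paths whose first edge points into K):
  P1: K <- N -> T
Condition 1 (no descendant of K in the set): FAILS — U is a descendant of K.
Condition 2 (every backdoor path blocked by {N, U}):
  P1: blocked at fork node N ∈ conditioning set.
{N, U} does not satisfy the backdoor criterion.

No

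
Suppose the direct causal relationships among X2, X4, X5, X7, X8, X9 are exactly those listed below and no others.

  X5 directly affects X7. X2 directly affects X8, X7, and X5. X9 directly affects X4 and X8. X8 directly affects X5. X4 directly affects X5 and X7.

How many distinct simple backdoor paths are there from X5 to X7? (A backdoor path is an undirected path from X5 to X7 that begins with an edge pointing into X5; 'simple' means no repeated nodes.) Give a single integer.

A backdoor path from X5 to X7 is any simple undirected path whose first edge points into X5 (i.e. leaves X5 via a parent).
Parents of X5: {X2, X4, X8}.
Enumerating:
  P1: X5 <- X2 -> X8 <- X9 -> X4 -> X7
  P2: X5 <- X2 -> X7
  P3: X5 <- X4 <- X9 -> X8 <- X2 -> X7
  P4: X5 <- X4 -> X7
  P5: X5 <- X8 <- X2 -> X7
  P6: X5 <- X8 <- X9 -> X4 -> X7
That exhausts the simple backdoor paths. Count: 6.

6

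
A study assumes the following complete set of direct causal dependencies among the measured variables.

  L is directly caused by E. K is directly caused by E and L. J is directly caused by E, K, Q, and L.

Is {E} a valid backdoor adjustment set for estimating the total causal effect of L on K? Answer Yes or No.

Yes

Backdoor paths from L to K (paths whose first edge points into L):
  P1: L <- E -> K
  P2: L <- E -> J <- K
Condition 1 (no descendant of L in the set): holds — descendants of L are {J, K}; none are in {E}.
Condition 2 (every backdoor path blocked by {E}):
  P1: blocked at fork node E ∈ conditioning set.
  P2: blocked at fork node E ∈ conditioning set.
{E} satisfies the backdoor criterion.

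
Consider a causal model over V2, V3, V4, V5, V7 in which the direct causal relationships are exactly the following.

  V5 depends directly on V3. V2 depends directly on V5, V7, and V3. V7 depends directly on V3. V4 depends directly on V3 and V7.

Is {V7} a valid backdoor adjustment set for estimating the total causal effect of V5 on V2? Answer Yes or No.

Backdoor paths from V5 to V2 (paths whose first edge points into V5):
  P1: V5 <- V3 -> V7 -> V2
  P2: V5 <- V3 -> V4 <- V7 -> V2
  P3: V5 <- V3 -> V2
Condition 1 (no descendant of V5 in the set): holds — descendants of V5 are {V2}; none are in {V7}.
Condition 2 (every backdoor path blocked by {V7}):
  P1: blocked at chain node V7 ∈ conditioning set.
  P2: blocked at collider V4 (neither it nor any descendant is in the conditioning set).
  P3: open — no interior node is in the conditioning set.
{V7} does not satisfy the backdoor criterion.

No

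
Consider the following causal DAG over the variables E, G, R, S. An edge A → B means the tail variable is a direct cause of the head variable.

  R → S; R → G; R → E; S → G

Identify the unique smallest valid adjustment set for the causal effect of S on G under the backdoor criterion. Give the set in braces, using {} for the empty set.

{R}

Variables eligible for adjustment (non-descendants of S, excluding S and G): {E, R}.
Backdoor paths from S to G:
  P1: S <- R -> G
The empty set is not sufficient: P1 (S <- R -> G) has no collider blocking it and no conditioned non-collider, so it is open.
Try {R}:
  P1: blocked at fork node R ∈ conditioning set.
{R} contains no descendant of S and blocks every backdoor path.
No other singleton works — e.g. {E} leaves P1 open — so {R} is the unique smallest valid adjustment set.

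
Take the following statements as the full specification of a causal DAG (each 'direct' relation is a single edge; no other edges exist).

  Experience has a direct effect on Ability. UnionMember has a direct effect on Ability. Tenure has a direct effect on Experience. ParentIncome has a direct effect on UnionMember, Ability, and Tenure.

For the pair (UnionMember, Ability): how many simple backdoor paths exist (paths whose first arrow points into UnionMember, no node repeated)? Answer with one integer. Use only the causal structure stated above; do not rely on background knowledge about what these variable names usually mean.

2

A backdoor path from UnionMember to Ability is any simple undirected path whose first edge points into UnionMember (i.e. leaves UnionMember via a parent).
Parents of UnionMember: {ParentIncome}.
Enumerating:
  P1: UnionMember <- ParentIncome -> Tenure -> Experience -> Ability
  P2: UnionMember <- ParentIncome -> Ability
That exhausts the simple backdoor paths. Count: 2.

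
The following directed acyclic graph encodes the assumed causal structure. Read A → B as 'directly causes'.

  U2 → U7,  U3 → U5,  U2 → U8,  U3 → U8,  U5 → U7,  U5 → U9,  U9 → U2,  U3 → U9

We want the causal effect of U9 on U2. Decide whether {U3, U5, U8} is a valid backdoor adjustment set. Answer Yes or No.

Backdoor paths from U9 to U2 (paths whose first edge points into U9):
  P1: U9 <- U3 -> U5 -> U7 <- U2
  P2: U9 <- U3 -> U8 <- U2
  P3: U9 <- U5 <- U3 -> U8 <- U2
  P4: U9 <- U5 -> U7 <- U2
Condition 1 (no descendant of U9 in the set): FAILS — U8 is a descendant of U9.
Condition 2 (every backdoor path blocked by {U3, U5, U8}):
  P1: blocked at fork node U3 ∈ conditioning set.
  P2: blocked at fork node U3 ∈ conditioning set.
  P3: blocked at chain node U5 ∈ conditioning set.
  P4: blocked at fork node U5 ∈ conditioning set.
{U3, U5, U8} does not satisfy the backdoor criterion.

No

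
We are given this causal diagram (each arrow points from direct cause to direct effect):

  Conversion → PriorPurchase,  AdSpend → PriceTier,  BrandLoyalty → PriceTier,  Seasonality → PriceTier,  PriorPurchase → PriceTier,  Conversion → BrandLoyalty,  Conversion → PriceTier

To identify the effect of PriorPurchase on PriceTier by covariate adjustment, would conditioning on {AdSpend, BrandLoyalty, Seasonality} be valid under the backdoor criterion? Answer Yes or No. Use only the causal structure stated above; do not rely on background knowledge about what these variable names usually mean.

Backdoor paths from PriorPurchase to PriceTier (paths whose first edge points into PriorPurchase):
  P1: PriorPurchase <- Conversion -> BrandLoyalty -> PriceTier
  P2: PriorPurchase <- Conversion -> PriceTier
Condition 1 (no descendant of PriorPurchase in the set): holds — descendants of PriorPurchase are {PriceTier}; none are in {AdSpend, BrandLoyalty, Seasonality}.
Condition 2 (every backdoor path blocked by {AdSpend, BrandLoyalty, Seasonality}):
  P1: blocked at chain node BrandLoyalty ∈ conditioning set.
  P2: open — no interior node is in the conditioning set.
{AdSpend, BrandLoyalty, Seasonality} does not satisfy the backdoor criterion.

No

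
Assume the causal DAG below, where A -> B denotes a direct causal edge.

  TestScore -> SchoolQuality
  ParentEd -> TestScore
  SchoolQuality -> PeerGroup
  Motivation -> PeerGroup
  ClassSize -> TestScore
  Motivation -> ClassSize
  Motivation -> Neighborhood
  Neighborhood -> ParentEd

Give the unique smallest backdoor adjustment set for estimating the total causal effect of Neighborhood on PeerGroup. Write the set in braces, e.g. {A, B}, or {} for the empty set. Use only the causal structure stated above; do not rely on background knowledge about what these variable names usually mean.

{Motivation}

Variables eligible for adjustment (non-descendants of Neighborhood, excluding Neighborhood and PeerGroup): {ClassSize, Motivation}.
Backdoor paths from Neighborhood to PeerGroup:
  P1: Neighborhood <- Motivation -> ClassSize -> TestScore -> SchoolQuality -> PeerGroup
  P2: Neighborhood <- Motivation -> PeerGroup
The empty set is not sufficient: P1 (Neighborhood <- Motivation -> ClassSize -> TestScore -> SchoolQuality -> PeerGroup) has no collider blocking it and no conditioned non-collider, so it is open.
Try {Motivation}:
  P1: blocked at fork node Motivation ∈ conditioning set.
  P2: blocked at fork node Motivation ∈ conditioning set.
{Motivation} contains no descendant of Neighborhood and blocks every backdoor path.
No other singleton works — e.g. {ClassSize} leaves P2 open — so {Motivation} is the unique smallest valid adjustment set.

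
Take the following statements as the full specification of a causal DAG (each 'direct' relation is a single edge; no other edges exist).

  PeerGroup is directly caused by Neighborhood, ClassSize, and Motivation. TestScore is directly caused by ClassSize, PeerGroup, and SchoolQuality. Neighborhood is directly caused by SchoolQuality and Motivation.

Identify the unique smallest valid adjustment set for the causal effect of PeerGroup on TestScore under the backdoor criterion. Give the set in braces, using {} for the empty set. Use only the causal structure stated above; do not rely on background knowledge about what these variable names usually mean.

{ClassSize, SchoolQuality}

Variables eligible for adjustment (non-descendants of PeerGroup, excluding PeerGroup and TestScore): {ClassSize, Motivation, Neighborhood, SchoolQuality}.
Backdoor paths from PeerGroup to TestScore:
  P1: PeerGroup <- ClassSize -> TestScore
  P2: PeerGroup <- Motivation -> Neighborhood <- SchoolQuality -> TestScore
  P3: PeerGroup <- Neighborhood <- SchoolQuality -> TestScore
The empty set is not sufficient: P1 (PeerGroup <- ClassSize -> TestScore) has no collider blocking it and no conditioned non-collider, so it is open.
Try {ClassSize, SchoolQuality}:
  P1: blocked at fork node ClassSize ∈ conditioning set.
  P2: blocked at collider Neighborhood (neither it nor any descendant is in the conditioning set).
  P3: blocked at fork node SchoolQuality ∈ conditioning set.
{ClassSize, SchoolQuality} contains no descendant of PeerGroup and blocks every backdoor path.
Every element of {ClassSize, SchoolQuality} is needed (dropping ClassSize leaves P1 open; dropping SchoolQuality leaves P3 open), so no proper subset is valid.
Among all size-2 subsets of the eligible variables, only {ClassSize, SchoolQuality} blocks every backdoor path, so it is the unique smallest valid adjustment set.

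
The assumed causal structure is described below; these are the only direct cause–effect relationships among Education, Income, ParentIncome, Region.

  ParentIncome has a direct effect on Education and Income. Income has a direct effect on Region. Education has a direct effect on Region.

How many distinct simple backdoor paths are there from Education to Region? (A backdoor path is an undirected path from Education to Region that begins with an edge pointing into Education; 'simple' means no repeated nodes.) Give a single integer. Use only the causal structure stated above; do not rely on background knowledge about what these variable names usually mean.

A backdoor path from Education to Region is any simple undirected path whose first edge points into Education (i.e. leaves Education via a parent).
Parents of Education: {ParentIncome}.
Enumerating:
  P1: Education <- ParentIncome -> Income -> Region
That exhausts the simple backdoor paths. Count: 1.

1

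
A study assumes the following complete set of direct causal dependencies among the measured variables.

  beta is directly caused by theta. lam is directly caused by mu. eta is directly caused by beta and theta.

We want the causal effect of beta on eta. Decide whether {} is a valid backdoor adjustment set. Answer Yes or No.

Backdoor paths from beta to eta (paths whose first edge points into beta):
  P1: beta <- theta -> eta
Condition 1 (no descendant of beta in the set): holds — descendants of beta are {eta}; none are in {}.
Condition 2 (every backdoor path blocked by {}):
  P1: open — no interior node is in the conditioning set.
{} does not satisfy the backdoor criterion.

No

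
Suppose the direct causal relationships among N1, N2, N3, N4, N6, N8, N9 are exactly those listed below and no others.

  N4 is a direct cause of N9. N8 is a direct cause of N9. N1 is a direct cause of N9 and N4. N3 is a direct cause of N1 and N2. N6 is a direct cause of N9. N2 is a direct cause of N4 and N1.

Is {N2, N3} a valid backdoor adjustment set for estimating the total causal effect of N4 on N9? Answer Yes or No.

No

Backdoor paths from N4 to N9 (paths whose first edge points into N4):
  P1: N4 <- N2 <- N3 -> N1 -> N9
  P2: N4 <- N2 -> N1 -> N9
  P3: N4 <- N1 -> N9
Condition 1 (no descendant of N4 in the set): holds — descendants of N4 are {N9}; none are in {N2, N3}.
Condition 2 (every backdoor path blocked by {N2, N3}):
  P1: blocked at chain node N2 ∈ conditioning set.
  P2: blocked at fork node N2 ∈ conditioning set.
  P3: open — no interior node is in the conditioning set.
{N2, N3} does not satisfy the backdoor criterion.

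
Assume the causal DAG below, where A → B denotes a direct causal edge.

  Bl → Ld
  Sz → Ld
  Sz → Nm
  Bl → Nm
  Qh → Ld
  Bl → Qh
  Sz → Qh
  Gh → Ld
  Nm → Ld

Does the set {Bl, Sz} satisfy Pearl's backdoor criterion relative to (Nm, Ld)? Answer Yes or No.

Yes

Backdoor paths from Nm to Ld (paths whose first edge points into Nm):
  P1: Nm <- Sz -> Qh <- Bl -> Ld
  P2: Nm <- Sz -> Qh -> Ld
  P3: Nm <- Sz -> Ld
  P4: Nm <- Bl -> Qh <- Sz -> Ld
  P5: Nm <- Bl -> Qh -> Ld
  P6: Nm <- Bl -> Ld
Condition 1 (no descendant of Nm in the set): holds — descendants of Nm are {Ld}; none are in {Bl, Sz}.
Condition 2 (every backdoor path blocked by {Bl, Sz}):
  P1: blocked at fork node Sz ∈ conditioning set.
  P2: blocked at fork node Sz ∈ conditioning set.
  P3: blocked at fork node Sz ∈ conditioning set.
  P4: blocked at fork node Bl ∈ conditioning set.
  P5: blocked at fork node Bl ∈ conditioning set.
  P6: blocked at fork node Bl ∈ conditioning set.
{Bl, Sz} satisfies the backdoor criterion.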